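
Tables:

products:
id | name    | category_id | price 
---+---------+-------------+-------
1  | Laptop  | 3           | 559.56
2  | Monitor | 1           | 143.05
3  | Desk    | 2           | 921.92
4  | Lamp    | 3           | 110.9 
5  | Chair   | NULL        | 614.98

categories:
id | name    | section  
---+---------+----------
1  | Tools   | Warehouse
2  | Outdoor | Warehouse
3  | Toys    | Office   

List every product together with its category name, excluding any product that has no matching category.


INNER JOIN keeps only products rows whose category_id matches an id in categories. Walk through each product:
  - product 1 (Laptop): category_id=3 -> matches Toys
  - product 2 (Monitor): category_id=1 -> matches Tools
  - product 3 (Desk): category_id=2 -> matches Outdoor
  - product 4 (Lamp): category_id=3 -> matches Toys
  - product 5 (Chair): category_id=NULL, no match -> dropped
So 1 of 5 rows is dropped.

SQL:
SELECT a.name, b.name AS category
FROM products a
INNER JOIN categories b ON a.category_id = b.id

Result:
name    | category
--------+---------
Laptop  | Toys    
Monitor | Tools   
Desk    | Outdoor 
Lamp    | Toys    


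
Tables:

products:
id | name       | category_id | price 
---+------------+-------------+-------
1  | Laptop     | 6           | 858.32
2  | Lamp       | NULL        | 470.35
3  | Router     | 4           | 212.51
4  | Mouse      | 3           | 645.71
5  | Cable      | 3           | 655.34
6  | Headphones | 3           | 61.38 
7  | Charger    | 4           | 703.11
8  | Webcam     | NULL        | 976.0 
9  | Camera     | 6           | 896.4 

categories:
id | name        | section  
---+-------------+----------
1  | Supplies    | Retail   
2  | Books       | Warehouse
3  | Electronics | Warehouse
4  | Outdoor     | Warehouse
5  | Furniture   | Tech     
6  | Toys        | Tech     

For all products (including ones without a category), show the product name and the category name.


LEFT JOIN keeps every row from products (the left table); where category_id has no match in categories, the category columns become NULL. Walk through each product:
  - product 1 (Laptop): category_id=6 -> matches Toys
  - product 2 (Lamp): category_id=NULL, no match -> kept with NULL
  - product 3 (Router): category_id=4 -> matches Outdoor
  - product 4 (Mouse): category_id=3 -> matches Electronics
  - product 5 (Cable): category_id=3 -> matches Electronics
  - product 6 (Headphones): category_id=3 -> matches Electronics
  - product 7 (Charger): category_id=4 -> matches Outdoor
  - product 8 (Webcam): category_id=NULL, no match -> kept with NULL
  - product 9 (Camera): category_id=6 -> matches Toys
All 9 rows appear; 2 have NULL category.

SQL:
SELECT a.name, b.name AS category
FROM products a
LEFT JOIN categories b ON a.category_id = b.id

Result:
name       | category   
-----------+------------
Laptop     | Toys       
Lamp       | NULL       
Router     | Outdoor    
Mouse      | Electronics
Cable      | Electronics
Headphones | Electronics
Charger    | Outdoor    
Webcam     | NULL       
Camera     | Toys       


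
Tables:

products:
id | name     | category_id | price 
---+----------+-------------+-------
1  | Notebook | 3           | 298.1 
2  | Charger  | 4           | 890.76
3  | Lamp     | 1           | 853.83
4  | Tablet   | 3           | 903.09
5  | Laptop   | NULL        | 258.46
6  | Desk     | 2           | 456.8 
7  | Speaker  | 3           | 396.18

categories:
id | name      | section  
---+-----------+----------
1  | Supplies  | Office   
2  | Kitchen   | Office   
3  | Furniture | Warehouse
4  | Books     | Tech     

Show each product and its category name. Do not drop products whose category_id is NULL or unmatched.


LEFT JOIN keeps every row from products (the left table); where category_id has no match in categories, the category columns become NULL. Walk through each product:
  - product 1 (Notebook): category_id=3 -> matches Furniture
  - product 2 (Charger): category_id=4 -> matches Books
  - product 3 (Lamp): category_id=1 -> matches Supplies
  - product 4 (Tablet): category_id=3 -> matches Furniture
  - product 5 (Laptop): category_id=NULL, no match -> kept with NULL
  - product 6 (Desk): category_id=2 -> matches Kitchen
  - product 7 (Speaker): category_id=3 -> matches Furniture
All 7 rows appear; 1 has NULL category.

SQL:
SELECT a.name, b.name AS category
FROM products a
LEFT JOIN categories b ON a.category_id = b.id

Result:
name     | category 
---------+----------
Notebook | Furniture
Charger  | Books    
Lamp     | Supplies 
Tablet   | Furniture
Laptop   | NULL     
Desk     | Kitchen  
Speaker  | Furniture


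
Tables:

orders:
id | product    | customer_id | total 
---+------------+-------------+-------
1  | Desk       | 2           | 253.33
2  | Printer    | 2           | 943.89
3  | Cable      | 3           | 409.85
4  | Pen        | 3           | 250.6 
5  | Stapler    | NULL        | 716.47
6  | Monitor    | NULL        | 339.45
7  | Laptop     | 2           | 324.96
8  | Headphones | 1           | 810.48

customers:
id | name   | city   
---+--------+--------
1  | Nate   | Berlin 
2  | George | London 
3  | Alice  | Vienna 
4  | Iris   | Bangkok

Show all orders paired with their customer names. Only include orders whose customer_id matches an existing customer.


INNER JOIN keeps only orders rows whose customer_id matches an id in customers. Walk through each order:
  - order 1 (Desk): customer_id=2 -> matches George
  - order 2 (Printer): customer_id=2 -> matches George
  - order 3 (Cable): customer_id=3 -> matches Alice
  - order 4 (Pen): customer_id=3 -> matches Alice
  - order 5 (Stapler): customer_id=NULL, no match -> dropped
  - order 6 (Monitor): customer_id=NULL, no match -> dropped
  - order 7 (Laptop): customer_id=2 -> matches George
  - order 8 (Headphones): customer_id=1 -> matches Nate
So 2 of 8 rows are dropped.

SQL:
SELECT a.product, b.name AS customer
FROM orders a
INNER JOIN customers b ON a.customer_id = b.id

Result:
product    | customer
-----------+---------
Desk       | George  
Printer    | George  
Cable      | Alice   
Pen        | Alice   
Laptop     | George  
Headphones | Nate    


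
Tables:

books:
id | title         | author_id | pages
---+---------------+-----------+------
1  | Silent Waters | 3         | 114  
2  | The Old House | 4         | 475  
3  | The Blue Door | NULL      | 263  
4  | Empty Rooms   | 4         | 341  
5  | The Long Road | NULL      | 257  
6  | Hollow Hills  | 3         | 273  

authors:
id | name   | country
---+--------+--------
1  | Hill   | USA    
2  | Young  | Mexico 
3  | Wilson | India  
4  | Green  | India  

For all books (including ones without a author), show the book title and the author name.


LEFT JOIN keeps every row from books (the left table); where author_id has no match in authors, the author columns become NULL. Walk through each book:
  - book 1 (Silent Waters): author_id=3 -> matches Wilson
  - book 2 (The Old House): author_id=4 -> matches Green
  - book 3 (The Blue Door): author_id=NULL, no match -> kept with NULL
  - book 4 (Empty Rooms): author_id=4 -> matches Green
  - book 5 (The Long Road): author_id=NULL, no match -> kept with NULL
  - book 6 (Hollow Hills): author_id=3 -> matches Wilson
All 6 rows appear; 2 have NULL author.

SQL:
SELECT a.title, b.name AS author
FROM books a
LEFT JOIN authors b ON a.author_id = b.id

Result:
title         | author
--------------+-------
Silent Waters | Wilson
The Old House | Green 
The Blue Door | NULL  
Empty Rooms   | Green 
The Long Road | NULL  
Hollow Hills  | Wilson


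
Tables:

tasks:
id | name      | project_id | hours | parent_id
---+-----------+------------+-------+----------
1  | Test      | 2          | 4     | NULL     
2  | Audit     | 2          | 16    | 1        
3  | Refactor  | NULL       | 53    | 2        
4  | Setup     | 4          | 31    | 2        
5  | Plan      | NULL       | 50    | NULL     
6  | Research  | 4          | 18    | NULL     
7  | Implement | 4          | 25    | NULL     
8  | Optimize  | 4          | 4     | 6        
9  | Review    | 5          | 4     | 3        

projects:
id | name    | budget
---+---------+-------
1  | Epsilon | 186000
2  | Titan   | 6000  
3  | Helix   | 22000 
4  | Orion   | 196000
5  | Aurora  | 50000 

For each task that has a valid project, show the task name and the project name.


INNER JOIN keeps only tasks rows whose project_id matches an id in projects. Walk through each task:
  - task 1 (Test): project_id=2 -> matches Titan
  - task 2 (Audit): project_id=2 -> matches Titan
  - task 3 (Refactor): project_id=NULL, no match -> dropped
  - task 4 (Setup): project_id=4 -> matches Orion
  - task 5 (Plan): project_id=NULL, no match -> dropped
  - task 6 (Research): project_id=4 -> matches Orion
  - task 7 (Implement): project_id=4 -> matches Orion
  - task 8 (Optimize): project_id=4 -> matches Orion
  - task 9 (Review): project_id=5 -> matches Aurora
So 2 of 9 rows are dropped.

SQL:
SELECT a.name, b.name AS project
FROM tasks a
INNER JOIN projects b ON a.project_id = b.id

Result:
name      | project
----------+--------
Test      | Titan  
Audit     | Titan  
Setup     | Orion  
Research  | Orion  
Implement | Orion  
Optimize  | Orion  
Review    | Aurora 


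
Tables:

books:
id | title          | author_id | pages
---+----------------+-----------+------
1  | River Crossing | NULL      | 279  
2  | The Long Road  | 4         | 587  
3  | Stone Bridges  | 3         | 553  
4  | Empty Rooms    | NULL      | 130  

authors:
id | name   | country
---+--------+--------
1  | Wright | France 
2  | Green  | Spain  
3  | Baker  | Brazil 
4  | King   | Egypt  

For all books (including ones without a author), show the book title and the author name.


LEFT JOIN keeps every row from books (the left table); where author_id has no match in authors, the author columns become NULL. Walk through each book:
  - book 1 (River Crossing): author_id=NULL, no match -> kept with NULL
  - book 2 (The Long Road): author_id=4 -> matches King
  - book 3 (Stone Bridges): author_id=3 -> matches Baker
  - book 4 (Empty Rooms): author_id=NULL, no match -> kept with NULL
All 4 rows appear; 2 have NULL author.

SQL:
SELECT a.title, b.name AS author
FROM books a
LEFT JOIN authors b ON a.author_id = b.id

Result:
title          | author
---------------+-------
River Crossing | NULL  
The Long Road  | King  
Stone Bridges  | Baker 
Empty Rooms    | NULL  


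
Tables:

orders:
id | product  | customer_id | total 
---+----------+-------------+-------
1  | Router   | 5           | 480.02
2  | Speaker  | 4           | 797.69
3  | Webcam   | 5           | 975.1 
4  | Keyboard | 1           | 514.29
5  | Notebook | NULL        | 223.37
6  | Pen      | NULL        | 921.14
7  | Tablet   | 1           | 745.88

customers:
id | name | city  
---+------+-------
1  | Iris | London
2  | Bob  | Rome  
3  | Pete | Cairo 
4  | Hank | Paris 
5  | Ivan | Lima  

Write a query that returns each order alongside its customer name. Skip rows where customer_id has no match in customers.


INNER JOIN keeps only orders rows whose customer_id matches an id in customers. Walk through each order:
  - order 1 (Router): customer_id=5 -> matches Ivan
  - order 2 (Speaker): customer_id=4 -> matches Hank
  - order 3 (Webcam): customer_id=5 -> matches Ivan
  - order 4 (Keyboard): customer_id=1 -> matches Iris
  - order 5 (Notebook): customer_id=NULL, no match -> dropped
  - order 6 (Pen): customer_id=NULL, no match -> dropped
  - order 7 (Tablet): customer_id=1 -> matches Iris
So 2 of 7 rows are dropped.

SQL:
SELECT a.product, b.name AS customer
FROM orders a
INNER JOIN customers b ON a.customer_id = b.id

Result:
product  | customer
---------+---------
Router   | Ivan    
Speaker  | Hank    
Webcam   | Ivan    
Keyboard | Iris    
Tablet   | Iris    


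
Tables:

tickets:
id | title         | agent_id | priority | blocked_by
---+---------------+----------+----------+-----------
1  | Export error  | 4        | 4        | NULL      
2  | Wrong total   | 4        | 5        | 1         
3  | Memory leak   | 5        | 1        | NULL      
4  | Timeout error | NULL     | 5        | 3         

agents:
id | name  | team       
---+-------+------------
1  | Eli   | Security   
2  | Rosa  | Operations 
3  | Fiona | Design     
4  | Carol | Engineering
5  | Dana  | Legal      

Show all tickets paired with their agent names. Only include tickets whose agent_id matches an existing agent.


INNER JOIN keeps only tickets rows whose agent_id matches an id in agents. Walk through each ticket:
  - ticket 1 (Export error): agent_id=4 -> matches Carol
  - ticket 2 (Wrong total): agent_id=4 -> matches Carol
  - ticket 3 (Memory leak): agent_id=5 -> matches Dana
  - ticket 4 (Timeout error): agent_id=NULL, no match -> dropped
So 1 of 4 rows is dropped.

SQL:
SELECT a.title, b.name AS agent
FROM tickets a
INNER JOIN agents b ON a.agent_id = b.id

Result:
title        | agent
-------------+------
Export error | Carol
Wrong total  | Carol
Memory leak  | Dana 


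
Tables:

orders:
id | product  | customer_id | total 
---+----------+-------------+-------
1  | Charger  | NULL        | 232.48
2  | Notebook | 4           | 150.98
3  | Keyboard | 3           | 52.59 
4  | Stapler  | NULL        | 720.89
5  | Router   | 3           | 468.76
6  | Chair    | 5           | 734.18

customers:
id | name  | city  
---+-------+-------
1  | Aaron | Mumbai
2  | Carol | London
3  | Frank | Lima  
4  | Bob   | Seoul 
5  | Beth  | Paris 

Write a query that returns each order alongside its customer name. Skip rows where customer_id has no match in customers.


INNER JOIN keeps only orders rows whose customer_id matches an id in customers. Walk through each order:
  - order 1 (Charger): customer_id=NULL, no match -> dropped
  - order 2 (Notebook): customer_id=4 -> matches Bob
  - order 3 (Keyboard): customer_id=3 -> matches Frank
  - order 4 (Stapler): customer_id=NULL, no match -> dropped
  - order 5 (Router): customer_id=3 -> matches Frank
  - order 6 (Chair): customer_id=5 -> matches Beth
So 2 of 6 rows are dropped.

SQL:
SELECT a.product, b.name AS customer
FROM orders a
INNER JOIN customers b ON a.customer_id = b.id

Result:
product  | customer
---------+---------
Notebook | Bob     
Keyboard | Frank   
Router   | Frank   
Chair    | Beth    


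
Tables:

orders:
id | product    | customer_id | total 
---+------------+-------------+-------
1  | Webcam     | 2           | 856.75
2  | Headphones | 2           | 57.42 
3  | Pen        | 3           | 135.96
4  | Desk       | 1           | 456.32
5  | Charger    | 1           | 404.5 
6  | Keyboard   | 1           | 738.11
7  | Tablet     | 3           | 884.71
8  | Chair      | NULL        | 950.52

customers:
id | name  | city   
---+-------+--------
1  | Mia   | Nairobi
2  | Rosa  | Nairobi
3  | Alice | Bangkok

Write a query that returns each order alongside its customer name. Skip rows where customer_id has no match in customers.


INNER JOIN keeps only orders rows whose customer_id matches an id in customers. Walk through each order:
  - order 1 (Webcam): customer_id=2 -> matches Rosa
  - order 2 (Headphones): customer_id=2 -> matches Rosa
  - order 3 (Pen): customer_id=3 -> matches Alice
  - order 4 (Desk): customer_id=1 -> matches Mia
  - order 5 (Charger): customer_id=1 -> matches Mia
  - order 6 (Keyboard): customer_id=1 -> matches Mia
  - order 7 (Tablet): customer_id=3 -> matches Alice
  - order 8 (Chair): customer_id=NULL, no match -> dropped
So 1 of 8 rows is dropped.

SQL:
SELECT a.product, b.name AS customer
FROM orders a
INNER JOIN customers b ON a.customer_id = b.id

Result:
product    | customer
-----------+---------
Webcam     | Rosa    
Headphones | Rosa    
Pen        | Alice   
Desk       | Mia     
Charger    | Mia     
Keyboard   | Mia     
Tablet     | Alice   


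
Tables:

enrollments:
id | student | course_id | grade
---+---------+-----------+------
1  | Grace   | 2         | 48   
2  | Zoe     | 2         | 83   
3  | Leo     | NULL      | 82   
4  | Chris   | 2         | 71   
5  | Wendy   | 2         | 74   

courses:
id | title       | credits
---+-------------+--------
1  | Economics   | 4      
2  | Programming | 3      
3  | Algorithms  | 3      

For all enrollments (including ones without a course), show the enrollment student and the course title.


LEFT JOIN keeps every row from enrollments (the left table); where course_id has no match in courses, the course columns become NULL. Walk through each enrollment:
  - enrollment 1 (Grace): course_id=2 -> matches Programming
  - enrollment 2 (Zoe): course_id=2 -> matches Programming
  - enrollment 3 (Leo): course_id=NULL, no match -> kept with NULL
  - enrollment 4 (Chris): course_id=2 -> matches Programming
  - enrollment 5 (Wendy): course_id=2 -> matches Programming
All 5 rows appear; 1 has NULL course.

SQL:
SELECT a.student, b.title AS course
FROM enrollments a
LEFT JOIN courses b ON a.course_id = b.id

Result:
student | course     
--------+------------
Grace   | Programming
Zoe     | Programming
Leo     | NULL       
Chris   | Programming
Wendy   | Programming


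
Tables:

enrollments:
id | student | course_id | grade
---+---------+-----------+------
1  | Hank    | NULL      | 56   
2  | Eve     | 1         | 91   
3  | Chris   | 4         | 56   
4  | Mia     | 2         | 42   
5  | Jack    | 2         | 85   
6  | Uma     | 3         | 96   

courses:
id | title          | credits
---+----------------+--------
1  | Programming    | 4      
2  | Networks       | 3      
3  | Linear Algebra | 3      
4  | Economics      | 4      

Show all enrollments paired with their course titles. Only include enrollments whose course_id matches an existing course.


INNER JOIN keeps only enrollments rows whose course_id matches an id in courses. Walk through each enrollment:
  - enrollment 1 (Hank): course_id=NULL, no match -> dropped
  - enrollment 2 (Eve): course_id=1 -> matches Programming
  - enrollment 3 (Chris): course_id=4 -> matches Economics
  - enrollment 4 (Mia): course_id=2 -> matches Networks
  - enrollment 5 (Jack): course_id=2 -> matches Networks
  - enrollment 6 (Uma): course_id=3 -> matches Linear Algebra
So 1 of 6 rows is dropped.

SQL:
SELECT a.student, b.title AS course
FROM enrollments a
INNER JOIN courses b ON a.course_id = b.id

Result:
student | course        
--------+---------------
Eve     | Programming   
Chris   | Economics     
Mia     | Networks      
Jack    | Networks      
Uma     | Linear Algebra


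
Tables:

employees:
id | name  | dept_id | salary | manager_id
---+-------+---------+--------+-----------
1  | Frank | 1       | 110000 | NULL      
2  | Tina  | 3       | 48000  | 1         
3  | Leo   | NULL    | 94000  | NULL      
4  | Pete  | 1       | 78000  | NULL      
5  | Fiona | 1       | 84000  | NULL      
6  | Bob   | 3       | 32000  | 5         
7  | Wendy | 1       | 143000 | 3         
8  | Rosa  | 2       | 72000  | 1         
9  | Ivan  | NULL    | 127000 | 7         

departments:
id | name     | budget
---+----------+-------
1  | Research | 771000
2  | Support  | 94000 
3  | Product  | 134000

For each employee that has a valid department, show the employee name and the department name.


INNER JOIN keeps only employees rows whose dept_id matches an id in departments. Walk through each employee:
  - employee 1 (Frank): dept_id=1 -> matches Research
  - employee 2 (Tina): dept_id=3 -> matches Product
  - employee 3 (Leo): dept_id=NULL, no match -> dropped
  - employee 4 (Pete): dept_id=1 -> matches Research
  - employee 5 (Fiona): dept_id=1 -> matches Research
  - employee 6 (Bob): dept_id=3 -> matches Product
  - employee 7 (Wendy): dept_id=1 -> matches Research
  - employee 8 (Rosa): dept_id=2 -> matches Support
  - employee 9 (Ivan): dept_id=NULL, no match -> dropped
So 2 of 9 rows are dropped.

SQL:
SELECT a.name, b.name AS department
FROM employees a
INNER JOIN departments b ON a.dept_id = b.id

Result:
name  | department
------+-----------
Frank | Research  
Tina  | Product   
Pete  | Research  
Fiona | Research  
Bob   | Product   
Wendy | Research  
Rosa  | Support   


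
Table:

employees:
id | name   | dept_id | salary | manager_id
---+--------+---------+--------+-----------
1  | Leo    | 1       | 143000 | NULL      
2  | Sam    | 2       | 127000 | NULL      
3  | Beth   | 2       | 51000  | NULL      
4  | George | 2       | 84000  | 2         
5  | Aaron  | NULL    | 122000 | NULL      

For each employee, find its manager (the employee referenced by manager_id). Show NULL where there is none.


This is a self-join: employees is joined to a second copy of itself, matching each row's manager_id to another row's id. Use LEFT JOIN so rows with manager_id=NULL are kept.
  - employee 1 (Leo): manager_id=NULL -> NULL
  - employee 2 (Sam): manager_id=NULL -> NULL
  - employee 3 (Beth): manager_id=NULL -> NULL
  - employee 4 (George): manager_id=2 -> Sam
  - employee 5 (Aaron): manager_id=NULL -> NULL

SQL:
SELECT a.name AS item, b.name AS manager
FROM employees a
LEFT JOIN employees b ON a.manager_id = b.id

Result:
item   | manager
-------+--------
Leo    | NULL   
Sam    | NULL   
Beth   | NULL   
George | Sam    
Aaron  | NULL   


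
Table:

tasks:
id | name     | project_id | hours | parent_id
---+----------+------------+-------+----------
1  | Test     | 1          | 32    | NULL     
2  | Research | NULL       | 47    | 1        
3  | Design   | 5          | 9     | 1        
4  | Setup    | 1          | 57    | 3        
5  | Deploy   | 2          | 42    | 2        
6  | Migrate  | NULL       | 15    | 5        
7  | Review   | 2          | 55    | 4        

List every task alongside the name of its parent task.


This is a self-join: tasks is joined to a second copy of itself, matching each row's parent_id to another row's id. Use LEFT JOIN so rows with parent_id=NULL are kept.
  - task 1 (Test): parent_id=NULL -> NULL
  - task 2 (Research): parent_id=1 -> Test
  - task 3 (Design): parent_id=1 -> Test
  - task 4 (Setup): parent_id=3 -> Design
  - task 5 (Deploy): parent_id=2 -> Research
  - task 6 (Migrate): parent_id=5 -> Deploy
  - task 7 (Review): parent_id=4 -> Setup

SQL:
SELECT a.name AS item, b.name AS parent
FROM tasks a
LEFT JOIN tasks b ON a.parent_id = b.id

Result:
item     | parent  
---------+---------
Test     | NULL    
Research | Test    
Design   | Test    
Setup    | Design  
Deploy   | Research
Migrate  | Deploy  
Review   | Setup   


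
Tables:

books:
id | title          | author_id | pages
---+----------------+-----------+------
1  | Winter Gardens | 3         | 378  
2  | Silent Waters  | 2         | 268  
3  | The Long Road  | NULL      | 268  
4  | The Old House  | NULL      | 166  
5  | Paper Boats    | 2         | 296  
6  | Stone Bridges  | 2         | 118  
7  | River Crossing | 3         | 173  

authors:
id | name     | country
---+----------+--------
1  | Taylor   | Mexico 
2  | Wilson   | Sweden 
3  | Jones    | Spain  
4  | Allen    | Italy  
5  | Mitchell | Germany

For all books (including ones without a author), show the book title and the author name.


LEFT JOIN keeps every row from books (the left table); where author_id has no match in authors, the author columns become NULL. Walk through each book:
  - book 1 (Winter Gardens): author_id=3 -> matches Jones
  - book 2 (Silent Waters): author_id=2 -> matches Wilson
  - book 3 (The Long Road): author_id=NULL, no match -> kept with NULL
  - book 4 (The Old House): author_id=NULL, no match -> kept with NULL
  - book 5 (Paper Boats): author_id=2 -> matches Wilson
  - book 6 (Stone Bridges): author_id=2 -> matches Wilson
  - book 7 (River Crossing): author_id=3 -> matches Jones
All 7 rows appear; 2 have NULL author.

SQL:
SELECT a.title, b.name AS author
FROM books a
LEFT JOIN authors b ON a.author_id = b.id

Result:
title          | author
---------------+-------
Winter Gardens | Jones 
Silent Waters  | Wilson
The Long Road  | NULL  
The Old House  | NULL  
Paper Boats    | Wilson
Stone Bridges  | Wilson
River Crossing | Jones 


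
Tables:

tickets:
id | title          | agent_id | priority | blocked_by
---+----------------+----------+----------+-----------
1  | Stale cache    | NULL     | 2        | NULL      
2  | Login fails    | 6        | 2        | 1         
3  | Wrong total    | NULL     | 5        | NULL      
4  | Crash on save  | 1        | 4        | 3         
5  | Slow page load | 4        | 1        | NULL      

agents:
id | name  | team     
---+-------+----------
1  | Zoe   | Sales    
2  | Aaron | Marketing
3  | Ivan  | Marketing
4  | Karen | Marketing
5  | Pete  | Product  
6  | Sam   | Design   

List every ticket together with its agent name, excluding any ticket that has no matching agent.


INNER JOIN keeps only tickets rows whose agent_id matches an id in agents. Walk through each ticket:
  - ticket 1 (Stale cache): agent_id=NULL, no match -> dropped
  - ticket 2 (Login fails): agent_id=6 -> matches Sam
  - ticket 3 (Wrong total): agent_id=NULL, no match -> dropped
  - ticket 4 (Crash on save): agent_id=1 -> matches Zoe
  - ticket 5 (Slow page load): agent_id=4 -> matches Karen
So 2 of 5 rows are dropped.

SQL:
SELECT a.title, b.name AS agent
FROM tickets a
INNER JOIN agents b ON a.agent_id = b.id

Result:
title          | agent
---------------+------
Login fails    | Sam  
Crash on save  | Zoe  
Slow page load | Karen


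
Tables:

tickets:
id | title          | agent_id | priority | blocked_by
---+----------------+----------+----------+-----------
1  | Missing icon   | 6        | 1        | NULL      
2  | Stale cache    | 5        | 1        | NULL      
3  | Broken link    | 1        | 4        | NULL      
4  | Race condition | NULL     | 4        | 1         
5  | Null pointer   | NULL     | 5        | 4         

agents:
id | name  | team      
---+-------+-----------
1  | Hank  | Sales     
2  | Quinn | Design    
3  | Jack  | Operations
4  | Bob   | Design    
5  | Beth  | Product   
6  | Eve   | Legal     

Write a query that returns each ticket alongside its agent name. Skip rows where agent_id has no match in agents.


INNER JOIN keeps only tickets rows whose agent_id matches an id in agents. Walk through each ticket:
  - ticket 1 (Missing icon): agent_id=6 -> matches Eve
  - ticket 2 (Stale cache): agent_id=5 -> matches Beth
  - ticket 3 (Broken link): agent_id=1 -> matches Hank
  - ticket 4 (Race condition): agent_id=NULL, no match -> dropped
  - ticket 5 (Null pointer): agent_id=NULL, no match -> dropped
So 2 of 5 rows are dropped.

SQL:
SELECT a.title, b.name AS agent
FROM tickets a
INNER JOIN agents b ON a.agent_id = b.id

Result:
title        | agent
-------------+------
Missing icon | Eve  
Stale cache  | Beth 
Broken link  | Hank 


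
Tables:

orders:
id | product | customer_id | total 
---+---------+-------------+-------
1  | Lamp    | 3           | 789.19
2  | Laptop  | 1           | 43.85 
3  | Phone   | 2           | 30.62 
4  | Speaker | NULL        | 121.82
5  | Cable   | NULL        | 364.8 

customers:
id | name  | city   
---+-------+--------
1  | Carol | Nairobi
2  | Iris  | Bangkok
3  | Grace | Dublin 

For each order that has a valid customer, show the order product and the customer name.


INNER JOIN keeps only orders rows whose customer_id matches an id in customers. Walk through each order:
  - order 1 (Lamp): customer_id=3 -> matches Grace
  - order 2 (Laptop): customer_id=1 -> matches Carol
  - order 3 (Phone): customer_id=2 -> matches Iris
  - order 4 (Speaker): customer_id=NULL, no match -> dropped
  - order 5 (Cable): customer_id=NULL, no match -> dropped
So 2 of 5 rows are dropped.

SQL:
SELECT a.product, b.name AS customer
FROM orders a
INNER JOIN customers b ON a.customer_id = b.id

Result:
product | customer
--------+---------
Lamp    | Grace   
Laptop  | Carol   
Phone   | Iris    


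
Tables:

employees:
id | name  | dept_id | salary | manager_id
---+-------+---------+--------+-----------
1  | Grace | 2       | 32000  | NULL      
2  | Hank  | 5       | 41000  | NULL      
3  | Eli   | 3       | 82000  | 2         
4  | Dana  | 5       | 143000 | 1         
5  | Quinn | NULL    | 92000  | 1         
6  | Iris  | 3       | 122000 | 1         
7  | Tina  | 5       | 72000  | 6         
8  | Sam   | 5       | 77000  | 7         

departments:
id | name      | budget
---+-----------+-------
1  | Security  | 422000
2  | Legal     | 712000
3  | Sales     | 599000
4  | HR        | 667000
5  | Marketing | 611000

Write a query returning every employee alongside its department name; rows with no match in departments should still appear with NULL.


LEFT JOIN keeps every row from employees (the left table); where dept_id has no match in departments, the department columns become NULL. Walk through each employee:
  - employee 1 (Grace): dept_id=2 -> matches Legal
  - employee 2 (Hank): dept_id=5 -> matches Marketing
  - employee 3 (Eli): dept_id=3 -> matches Sales
  - employee 4 (Dana): dept_id=5 -> matches Marketing
  - employee 5 (Quinn): dept_id=NULL, no match -> kept with NULL
  - employee 6 (Iris): dept_id=3 -> matches Sales
  - employee 7 (Tina): dept_id=5 -> matches Marketing
  - employee 8 (Sam): dept_id=5 -> matches Marketing
All 8 rows appear; 1 has NULL department.

SQL:
SELECT a.name, b.name AS department
FROM employees a
LEFT JOIN departments b ON a.dept_id = b.id

Result:
name  | department
------+-----------
Grace | Legal     
Hank  | Marketing 
Eli   | Sales     
Dana  | Marketing 
Quinn | NULL      
Iris  | Sales     
Tina  | Marketing 
Sam   | Marketing 


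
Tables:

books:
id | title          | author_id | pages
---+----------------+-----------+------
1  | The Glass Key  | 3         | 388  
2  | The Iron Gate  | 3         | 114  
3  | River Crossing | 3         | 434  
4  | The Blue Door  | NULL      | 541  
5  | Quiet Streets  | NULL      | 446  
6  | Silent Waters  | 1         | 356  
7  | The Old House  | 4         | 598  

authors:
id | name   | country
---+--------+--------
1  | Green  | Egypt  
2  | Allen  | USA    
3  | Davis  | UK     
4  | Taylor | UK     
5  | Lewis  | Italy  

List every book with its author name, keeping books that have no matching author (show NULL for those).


LEFT JOIN keeps every row from books (the left table); where author_id has no match in authors, the author columns become NULL. Walk through each book:
  - book 1 (The Glass Key): author_id=3 -> matches Davis
  - book 2 (The Iron Gate): author_id=3 -> matches Davis
  - book 3 (River Crossing): author_id=3 -> matches Davis
  - book 4 (The Blue Door): author_id=NULL, no match -> kept with NULL
  - book 5 (Quiet Streets): author_id=NULL, no match -> kept with NULL
  - book 6 (Silent Waters): author_id=1 -> matches Green
  - book 7 (The Old House): author_id=4 -> matches Taylor
All 7 rows appear; 2 have NULL author.

SQL:
SELECT a.title, b.name AS author
FROM books a
LEFT JOIN authors b ON a.author_id = b.id

Result:
title          | author
---------------+-------
The Glass Key  | Davis 
The Iron Gate  | Davis 
River Crossing | Davis 
The Blue Door  | NULL  
Quiet Streets  | NULL  
Silent Waters  | Green 
The Old House  | Taylor


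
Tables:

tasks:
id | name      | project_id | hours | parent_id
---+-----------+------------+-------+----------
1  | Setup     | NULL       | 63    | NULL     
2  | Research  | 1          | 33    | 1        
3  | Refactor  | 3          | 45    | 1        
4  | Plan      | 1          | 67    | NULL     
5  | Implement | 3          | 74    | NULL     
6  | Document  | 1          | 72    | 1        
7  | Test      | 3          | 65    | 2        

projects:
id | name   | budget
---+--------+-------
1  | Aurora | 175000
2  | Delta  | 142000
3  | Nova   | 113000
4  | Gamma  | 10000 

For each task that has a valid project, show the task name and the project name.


INNER JOIN keeps only tasks rows whose project_id matches an id in projects. Walk through each task:
  - task 1 (Setup): project_id=NULL, no match -> dropped
  - task 2 (Research): project_id=1 -> matches Aurora
  - task 3 (Refactor): project_id=3 -> matches Nova
  - task 4 (Plan): project_id=1 -> matches Aurora
  - task 5 (Implement): project_id=3 -> matches Nova
  - task 6 (Document): project_id=1 -> matches Aurora
  - task 7 (Test): project_id=3 -> matches Nova
So 1 of 7 rows is dropped.

SQL:
SELECT a.name, b.name AS project
FROM tasks a
INNER JOIN projects b ON a.project_id = b.id

Result:
name      | project
----------+--------
Research  | Aurora 
Refactor  | Nova   
Plan      | Aurora 
Implement | Nova   
Document  | Aurora 
Test      | Nova   


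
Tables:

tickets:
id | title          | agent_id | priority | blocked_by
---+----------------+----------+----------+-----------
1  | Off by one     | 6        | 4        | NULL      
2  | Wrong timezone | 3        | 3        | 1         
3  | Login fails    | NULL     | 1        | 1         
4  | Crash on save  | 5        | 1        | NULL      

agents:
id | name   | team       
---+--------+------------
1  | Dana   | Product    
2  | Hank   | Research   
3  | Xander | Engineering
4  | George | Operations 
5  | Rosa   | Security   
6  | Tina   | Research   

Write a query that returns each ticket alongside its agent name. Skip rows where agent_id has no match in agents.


INNER JOIN keeps only tickets rows whose agent_id matches an id in agents. Walk through each ticket:
  - ticket 1 (Off by one): agent_id=6 -> matches Tina
  - ticket 2 (Wrong timezone): agent_id=3 -> matches Xander
  - ticket 3 (Login fails): agent_id=NULL, no match -> dropped
  - ticket 4 (Crash on save): agent_id=5 -> matches Rosa
So 1 of 4 rows is dropped.

SQL:
SELECT a.title, b.name AS agent
FROM tickets a
INNER JOIN agents b ON a.agent_id = b.id

Result:
title          | agent 
---------------+-------
Off by one     | Tina  
Wrong timezone | Xander
Crash on save  | Rosa  


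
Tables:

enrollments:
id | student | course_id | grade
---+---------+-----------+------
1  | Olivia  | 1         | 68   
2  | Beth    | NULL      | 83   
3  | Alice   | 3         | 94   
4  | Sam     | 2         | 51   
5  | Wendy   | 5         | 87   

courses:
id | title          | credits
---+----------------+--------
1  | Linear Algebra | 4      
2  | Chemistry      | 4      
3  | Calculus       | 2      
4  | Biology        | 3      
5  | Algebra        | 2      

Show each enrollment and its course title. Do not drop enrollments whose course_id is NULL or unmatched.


LEFT JOIN keeps every row from enrollments (the left table); where course_id has no match in courses, the course columns become NULL. Walk through each enrollment:
  - enrollment 1 (Olivia): course_id=1 -> matches Linear Algebra
  - enrollment 2 (Beth): course_id=NULL, no match -> kept with NULL
  - enrollment 3 (Alice): course_id=3 -> matches Calculus
  - enrollment 4 (Sam): course_id=2 -> matches Chemistry
  - enrollment 5 (Wendy): course_id=5 -> matches Algebra
All 5 rows appear; 1 has NULL course.

SQL:
SELECT a.student, b.title AS course
FROM enrollments a
LEFT JOIN courses b ON a.course_id = b.id

Result:
student | course        
--------+---------------
Olivia  | Linear Algebra
Beth    | NULL          
Alice   | Calculus      
Sam     | Chemistry     
Wendy   | Algebra       


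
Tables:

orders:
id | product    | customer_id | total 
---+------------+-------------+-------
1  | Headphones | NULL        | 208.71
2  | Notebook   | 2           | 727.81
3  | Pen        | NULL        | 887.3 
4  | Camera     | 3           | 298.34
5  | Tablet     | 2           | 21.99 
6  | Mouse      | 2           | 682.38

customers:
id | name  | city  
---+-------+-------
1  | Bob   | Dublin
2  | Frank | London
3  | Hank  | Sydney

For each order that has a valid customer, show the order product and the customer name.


INNER JOIN keeps only orders rows whose customer_id matches an id in customers. Walk through each order:
  - order 1 (Headphones): customer_id=NULL, no match -> dropped
  - order 2 (Notebook): customer_id=2 -> matches Frank
  - order 3 (Pen): customer_id=NULL, no match -> dropped
  - order 4 (Camera): customer_id=3 -> matches Hank
  - order 5 (Tablet): customer_id=2 -> matches Frank
  - order 6 (Mouse): customer_id=2 -> matches Frank
So 2 of 6 rows are dropped.

SQL:
SELECT a.product, b.name AS customer
FROM orders a
INNER JOIN customers b ON a.customer_id = b.id

Result:
product  | customer
---------+---------
Notebook | Frank   
Camera   | Hank    
Tablet   | Frank   
Mouse    | Frank   


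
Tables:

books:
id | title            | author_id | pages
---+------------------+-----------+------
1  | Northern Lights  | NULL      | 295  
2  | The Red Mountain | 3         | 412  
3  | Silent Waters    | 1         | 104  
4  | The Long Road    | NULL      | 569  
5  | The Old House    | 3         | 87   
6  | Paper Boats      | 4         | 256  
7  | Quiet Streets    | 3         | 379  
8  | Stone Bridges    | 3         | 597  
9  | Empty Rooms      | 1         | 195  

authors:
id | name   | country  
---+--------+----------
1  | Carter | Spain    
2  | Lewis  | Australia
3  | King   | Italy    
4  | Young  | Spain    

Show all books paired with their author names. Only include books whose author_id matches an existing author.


INNER JOIN keeps only books rows whose author_id matches an id in authors. Walk through each book:
  - book 1 (Northern Lights): author_id=NULL, no match -> dropped
  - book 2 (The Red Mountain): author_id=3 -> matches King
  - book 3 (Silent Waters): author_id=1 -> matches Carter
  - book 4 (The Long Road): author_id=NULL, no match -> dropped
  - book 5 (The Old House): author_id=3 -> matches King
  - book 6 (Paper Boats): author_id=4 -> matches Young
  - book 7 (Quiet Streets): author_id=3 -> matches King
  - book 8 (Stone Bridges): author_id=3 -> matches King
  - book 9 (Empty Rooms): author_id=1 -> matches Carter
So 2 of 9 rows are dropped.

SQL:
SELECT a.title, b.name AS author
FROM books a
INNER JOIN authors b ON a.author_id = b.id

Result:
title            | author
-----------------+-------
The Red Mountain | King  
Silent Waters    | Carter
The Old House    | King  
Paper Boats      | Young 
Quiet Streets    | King  
Stone Bridges    | King  
Empty Rooms      | Carter


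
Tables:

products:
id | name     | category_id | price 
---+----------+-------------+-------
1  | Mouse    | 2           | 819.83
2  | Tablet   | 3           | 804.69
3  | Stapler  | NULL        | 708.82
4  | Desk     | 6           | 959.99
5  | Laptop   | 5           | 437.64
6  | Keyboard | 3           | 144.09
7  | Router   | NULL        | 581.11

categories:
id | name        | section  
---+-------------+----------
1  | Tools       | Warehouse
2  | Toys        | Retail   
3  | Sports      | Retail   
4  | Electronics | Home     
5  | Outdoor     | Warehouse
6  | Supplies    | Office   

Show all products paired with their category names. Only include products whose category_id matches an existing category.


INNER JOIN keeps only products rows whose category_id matches an id in categories. Walk through each product:
  - product 1 (Mouse): category_id=2 -> matches Toys
  - product 2 (Tablet): category_id=3 -> matches Sports
  - product 3 (Stapler): category_id=NULL, no match -> dropped
  - product 4 (Desk): category_id=6 -> matches Supplies
  - product 5 (Laptop): category_id=5 -> matches Outdoor
  - product 6 (Keyboard): category_id=3 -> matches Sports
  - product 7 (Router): category_id=NULL, no match -> dropped
So 2 of 7 rows are dropped.

SQL:
SELECT a.name, b.name AS category
FROM products a
INNER JOIN categories b ON a.category_id = b.id

Result:
name     | category
---------+---------
Mouse    | Toys    
Tablet   | Sports  
Desk     | Supplies
Laptop   | Outdoor 
Keyboard | Sports  


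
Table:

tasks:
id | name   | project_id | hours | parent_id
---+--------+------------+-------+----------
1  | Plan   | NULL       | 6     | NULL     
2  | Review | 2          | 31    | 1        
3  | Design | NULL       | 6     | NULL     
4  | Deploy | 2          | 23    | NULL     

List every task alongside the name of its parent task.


This is a self-join: tasks is joined to a second copy of itself, matching each row's parent_id to another row's id. Use LEFT JOIN so rows with parent_id=NULL are kept.
  - task 1 (Plan): parent_id=NULL -> NULL
  - task 2 (Review): parent_id=1 -> Plan
  - task 3 (Design): parent_id=NULL -> NULL
  - task 4 (Deploy): parent_id=NULL -> NULL

SQL:
SELECT a.name AS item, b.name AS parent
FROM tasks a
LEFT JOIN tasks b ON a.parent_id = b.id

Result:
item   | parent
-------+-------
Plan   | NULL  
Review | Plan  
Design | NULL  
Deploy | NULL  
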